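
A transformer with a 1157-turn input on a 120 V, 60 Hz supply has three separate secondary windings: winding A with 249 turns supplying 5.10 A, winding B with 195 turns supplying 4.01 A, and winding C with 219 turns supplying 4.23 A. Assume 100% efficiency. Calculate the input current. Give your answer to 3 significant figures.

V_A = 120 × 249/1157 = 25.825 V; V_B = 120 × 195/1157 = 20.225 V; V_C = 120 × 219/1157 = 22.714 V.
P_out = V_A I_A + V_B I_B + V_C I_C = 25.825×5.10 + 20.225×4.01 + 22.714×4.23 = 131.71 + 81.101 + 96.080 = 308.89 W.
Ideal ⇒ P_in = P_out, so I_in = P_out/V_in = 308.89/120 = 2.57 A.

I_in ≈ 2.57 A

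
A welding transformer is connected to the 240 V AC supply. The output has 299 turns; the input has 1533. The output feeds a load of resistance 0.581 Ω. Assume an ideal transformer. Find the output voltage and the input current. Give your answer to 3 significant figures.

V_out = V_in × N_out/N_in = 240 × 299/1533 = 46.810 V.
I_out = V_out/R = 46.810/0.581 = 80.568 A.
I_in = I_out × N_out/N_in = 80.568 × 299/1533 = 15.7 A.

V_out ≈ 46.8 V, I_in ≈ 15.7 A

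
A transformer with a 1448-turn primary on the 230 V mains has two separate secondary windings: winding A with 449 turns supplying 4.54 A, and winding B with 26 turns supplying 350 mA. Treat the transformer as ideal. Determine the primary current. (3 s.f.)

V_A = 230 × 449/1448 = 71.319 V; V_B = 230 × 26/1448 = 4.1298 V.
P_out = V_A I_A + V_B I_B = 71.319×4.54 + 4.1298×0.350 = 323.79 + 1.4454 = 325.23 W.
Ideal ⇒ P_in = P_out, so I_p = P_out/V_p = 325.23/230 = 1.41 A.

I_p ≈ 1.41 A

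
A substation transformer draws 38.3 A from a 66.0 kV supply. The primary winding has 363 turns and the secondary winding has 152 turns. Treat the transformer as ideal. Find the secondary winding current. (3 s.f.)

I_s/I_p = N_p/N_s, so I_s = 38.3 × 363/152 = 91.5 A.

I_s ≈ 91.5 A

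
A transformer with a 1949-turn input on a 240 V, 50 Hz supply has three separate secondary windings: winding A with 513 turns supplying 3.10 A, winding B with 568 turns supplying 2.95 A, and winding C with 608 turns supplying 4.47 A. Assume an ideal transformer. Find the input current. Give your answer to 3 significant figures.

V_A = 240 × 513/1949 = 63.171 V; V_B = 240 × 568/1949 = 69.944 V; V_C = 240 × 608/1949 = 74.869 V.
P_out = V_A I_A + V_B I_B + V_C I_C = 63.171×3.10 + 69.944×2.95 + 74.869×4.47 = 195.83 + 206.33 + 334.67 = 736.83 W.
Ideal ⇒ P_in = P_out, so I_in = P_out/V_in = 736.83/240 = 3.07 A.

I_in ≈ 3.07 A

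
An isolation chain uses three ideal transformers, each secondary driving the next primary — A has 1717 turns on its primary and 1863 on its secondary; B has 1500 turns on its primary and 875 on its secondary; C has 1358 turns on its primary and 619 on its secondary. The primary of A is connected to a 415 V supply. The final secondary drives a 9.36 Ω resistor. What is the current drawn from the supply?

I_supply ≈ 3.69 A

After A: V = 415.00 × 1863/1717 = 450.29 V.
After B: V = 450.29 × 875/1500 = 262.67 V.
After C: V = 262.67 × 619/1358 = 119.73 V.
I_load = 119.73/9.36 = 12.792 A, so P_out = 119.73 × 12.792 = 1531.5 W.
All ideal ⇒ P_in = P_out, so I_supply = 1531.5/415 = 3.69 A.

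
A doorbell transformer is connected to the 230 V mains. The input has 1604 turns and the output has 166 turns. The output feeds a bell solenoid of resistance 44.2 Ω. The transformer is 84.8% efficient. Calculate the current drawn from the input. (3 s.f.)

V_out = 230 × 166/1604 = 23.803 V.
I_out = V_out/R = 23.803/44.2 = 0.53853 A.
P_out = V_out I_out = 23.803 × 0.53853 = 12.819 W.
P_in = P_out/η = 12.819/0.848 = 15.116 W.
I_in = P_in/V_in = 15.116/230 = 0.0657 A.

I_in ≈ 0.0657 A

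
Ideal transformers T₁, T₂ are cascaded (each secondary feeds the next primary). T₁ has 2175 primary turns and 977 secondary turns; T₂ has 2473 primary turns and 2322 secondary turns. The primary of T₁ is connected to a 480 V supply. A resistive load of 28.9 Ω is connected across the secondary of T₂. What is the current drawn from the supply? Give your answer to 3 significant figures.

I_supply ≈ 2.95 A

Secondary of T₁: V = 480.00 × 977/2175 = 215.61 V.
Secondary of T₂: V = 215.61 × 2322/2473 = 202.45 V.
I_load = 202.45/28.9 = 7.0051 A, so P_out = 202.45 × 7.0051 = 1418.2 W.
All ideal ⇒ P_in = P_out, so I_supply = 1418.2/480 = 2.95 A.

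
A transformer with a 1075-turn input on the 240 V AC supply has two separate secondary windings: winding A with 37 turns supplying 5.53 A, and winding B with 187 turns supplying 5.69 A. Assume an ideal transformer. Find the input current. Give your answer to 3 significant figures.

I_in ≈ 1.18 A

V_A = 240 × 37/1075 = 8.2605 V; V_B = 240 × 187/1075 = 41.749 V.
P_out = V_A I_A + V_B I_B = 8.2605×5.53 + 41.749×5.69 = 45.680 + 237.55 = 283.23 W.
Ideal ⇒ P_in = P_out, so I_in = P_out/V_in = 283.23/240 = 1.18 A.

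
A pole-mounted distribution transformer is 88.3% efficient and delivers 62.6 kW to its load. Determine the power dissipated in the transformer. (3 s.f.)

P_in = P_out/η = 62600/0.883 = 70894.7 W.
P_loss = P_in − P_out = 70894.7 − 62600 = 8290 W.

P_loss ≈ 8290 W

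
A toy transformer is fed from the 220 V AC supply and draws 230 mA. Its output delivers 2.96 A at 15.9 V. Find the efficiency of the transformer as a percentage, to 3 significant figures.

P_in = 220 × 0.230 = 50.6000 W.
P_out = 15.9 × 2.96 = 47.0640 W.
η = P_out/P_in = 47.0640/50.6000 = 0.930.

η ≈ 93.0%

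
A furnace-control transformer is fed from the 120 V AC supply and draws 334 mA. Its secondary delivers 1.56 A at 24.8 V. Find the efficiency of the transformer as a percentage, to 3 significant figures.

P_in = 120 × 0.334 = 40.0800 W.
P_out = 24.8 × 1.56 = 38.6880 W.
η = P_out/P_in = 38.6880/40.0800 = 0.965.

η ≈ 96.5%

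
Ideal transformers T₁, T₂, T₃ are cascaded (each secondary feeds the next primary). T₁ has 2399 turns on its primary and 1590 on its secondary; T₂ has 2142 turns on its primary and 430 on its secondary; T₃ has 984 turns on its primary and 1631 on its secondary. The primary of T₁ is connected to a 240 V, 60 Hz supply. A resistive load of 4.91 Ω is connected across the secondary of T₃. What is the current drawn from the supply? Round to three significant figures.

After T₁: V = 240.00 × 1590/2399 = 159.07 V.
After T₂: V = 159.07 × 430/2142 = 31.932 V.
After T₃: V = 31.932 × 1631/984 = 52.928 V.
I_load = 52.928/4.91 = 10.780 A, so P_out = 52.928 × 10.780 = 570.55 W.
All ideal ⇒ P_in = P_out, so I_supply = 570.55/240 = 2.38 A.

I_supply ≈ 2.38 A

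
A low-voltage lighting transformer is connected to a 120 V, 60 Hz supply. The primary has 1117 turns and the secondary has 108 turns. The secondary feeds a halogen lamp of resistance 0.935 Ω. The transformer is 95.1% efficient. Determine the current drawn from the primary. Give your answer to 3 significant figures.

V_s = 120 × 108/1117 = 11.603 V.
I_s = V_s/R = 11.603/0.935 = 12.409 A.
P_out = V_s I_s = 11.603 × 12.409 = 143.98 W.
P_in = P_out/η = 143.98/0.951 = 151.39 W.
I_p = P_in/V_p = 151.39/120 = 1.26 A.

I_p ≈ 1.26 A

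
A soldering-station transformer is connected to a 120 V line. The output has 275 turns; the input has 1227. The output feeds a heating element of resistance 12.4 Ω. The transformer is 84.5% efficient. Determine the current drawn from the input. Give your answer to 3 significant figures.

I_in ≈ 0.575 A

V_out = 120 × 275/1227 = 26.895 V.
I_out = V_out/R = 26.895/12.4 = 2.1689 A.
P_out = V_out I_out = 26.895 × 2.1689 = 58.333 W.
P_in = P_out/η = 58.333/0.845 = 69.034 W.
I_in = P_in/V_in = 69.034/120 = 0.575 A.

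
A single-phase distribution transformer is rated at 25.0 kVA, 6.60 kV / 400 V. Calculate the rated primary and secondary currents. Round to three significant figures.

I_p ≈ 3.79 A, I_s ≈ 62.5 A

I_p = S/V_p = 25000/6600 = 3.79 A.
I_s = S/V_s = 25000/400 = 62.5 A.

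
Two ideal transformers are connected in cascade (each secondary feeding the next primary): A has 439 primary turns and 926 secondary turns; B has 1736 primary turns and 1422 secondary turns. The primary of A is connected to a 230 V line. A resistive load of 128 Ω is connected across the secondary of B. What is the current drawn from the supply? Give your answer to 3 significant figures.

I_supply ≈ 5.36 A

Secondary of A: V = 230.00 × 926/439 = 485.15 V.
Secondary of B: V = 485.15 × 1422/1736 = 397.40 V.
I_load = 397.40/128 = 3.1047 A, so P_out = 397.40 × 3.1047 = 1233.8 W.
All ideal ⇒ P_in = P_out, so I_supply = 1233.8/230 = 5.36 A.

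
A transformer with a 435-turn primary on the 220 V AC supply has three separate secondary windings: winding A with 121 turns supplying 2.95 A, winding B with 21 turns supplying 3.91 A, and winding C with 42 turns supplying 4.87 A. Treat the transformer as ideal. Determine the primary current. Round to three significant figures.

I_p ≈ 1.48 A

V_A = 220 × 121/435 = 61.195 V; V_B = 220 × 21/435 = 10.621 V; V_C = 220 × 42/435 = 21.241 V.
P_out = V_A I_A + V_B I_B + V_C I_C = 61.195×2.95 + 10.621×3.91 + 21.241×4.87 = 180.53 + 41.527 + 103.45 = 325.50 W.
Ideal ⇒ P_in = P_out, so I_p = P_out/V_p = 325.50/220 = 1.48 A.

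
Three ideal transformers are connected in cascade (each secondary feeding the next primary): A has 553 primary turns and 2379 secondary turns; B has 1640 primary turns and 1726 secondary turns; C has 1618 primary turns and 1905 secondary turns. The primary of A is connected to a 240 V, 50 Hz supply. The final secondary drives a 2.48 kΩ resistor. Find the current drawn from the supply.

Secondary of A: V = 240.00 × 2379/553 = 1032.5 V.
Secondary of B: V = 1032.5 × 1726/1640 = 1086.6 V.
Secondary of C: V = 1086.6 × 1905/1618 = 1279.4 V.
I_load = 1279.4/2480 = 0.51587 A, so P_out = 1279.4 × 0.51587 = 659.99 W.
All ideal ⇒ P_in = P_out, so I_supply = 659.99/240 = 2.75 A.

I_supply ≈ 2.75 A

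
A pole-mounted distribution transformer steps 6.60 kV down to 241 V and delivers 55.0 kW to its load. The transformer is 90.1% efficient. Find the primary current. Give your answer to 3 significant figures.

P_in = P_out/η = 55000/0.901 = 61043 W.
I_p = P_in/V_p = 61043/6600 = 9.25 A.

I_p ≈ 9.25 A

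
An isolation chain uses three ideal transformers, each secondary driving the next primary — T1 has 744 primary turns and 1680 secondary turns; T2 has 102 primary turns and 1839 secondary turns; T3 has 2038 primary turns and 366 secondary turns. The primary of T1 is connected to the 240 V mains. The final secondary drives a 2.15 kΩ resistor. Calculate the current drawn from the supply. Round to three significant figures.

I_supply ≈ 5.97 A

Secondary of T1: V = 240.00 × 1680/744 = 541.94 V.
Secondary of T2: V = 541.94 × 1839/102 = 9770.8 V.
Secondary of T3: V = 9770.8 × 366/2038 = 1754.7 V.
I_load = 1754.7/2150 = 0.81615 A, so P_out = 1754.7 × 0.81615 = 1432.1 W.
All ideal ⇒ P_in = P_out, so I_supply = 1432.1/240 = 5.97 A.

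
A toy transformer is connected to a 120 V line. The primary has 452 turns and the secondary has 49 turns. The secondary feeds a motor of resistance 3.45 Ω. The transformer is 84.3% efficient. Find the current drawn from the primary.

I_p ≈ 0.485 A

V_s = 120 × 49/452 = 13.009 V.
I_s = V_s/R = 13.009/3.45 = 3.7707 A.
P_out = V_s I_s = 13.009 × 3.7707 = 49.052 W.
P_in = P_out/η = 49.052/0.843 = 58.188 W.
I_p = P_in/V_p = 58.188/120 = 0.485 A.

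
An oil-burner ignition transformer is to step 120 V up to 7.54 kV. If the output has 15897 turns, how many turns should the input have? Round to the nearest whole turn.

N_in = 253 turns

N_in/N_out = V_in/V_out, so N_in = 15897 × 120/7540 = 253.0 ≈ 253 turns.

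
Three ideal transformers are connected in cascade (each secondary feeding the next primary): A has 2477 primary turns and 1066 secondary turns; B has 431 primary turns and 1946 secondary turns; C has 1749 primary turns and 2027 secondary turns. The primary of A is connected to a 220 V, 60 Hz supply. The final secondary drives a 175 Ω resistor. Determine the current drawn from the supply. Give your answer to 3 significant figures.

I_supply ≈ 6.38 A

Secondary of A: V = 220.00 × 1066/2477 = 94.679 V.
Secondary of B: V = 94.679 × 1946/431 = 427.48 V.
Secondary of C: V = 427.48 × 2027/1749 = 495.43 V.
I_load = 495.43/175 = 2.8310 A, so P_out = 495.43 × 2.8310 = 1402.6 W.
All ideal ⇒ P_in = P_out, so I_supply = 1402.6/220 = 6.38 A.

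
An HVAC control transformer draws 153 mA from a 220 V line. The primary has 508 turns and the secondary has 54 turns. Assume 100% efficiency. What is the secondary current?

I_s/I_p = N_p/N_s, so I_s = 0.153 × 508/54 = 1.44 A.

I_s ≈ 1.44 A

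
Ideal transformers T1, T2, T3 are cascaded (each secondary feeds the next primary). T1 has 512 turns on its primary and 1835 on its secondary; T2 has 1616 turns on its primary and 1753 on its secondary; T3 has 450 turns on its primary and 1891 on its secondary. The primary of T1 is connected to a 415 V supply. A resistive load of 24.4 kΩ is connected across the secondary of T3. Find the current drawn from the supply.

I_supply ≈ 4.54 A

Secondary of T1: V = 415.00 × 1835/512 = 1487.4 V.
Secondary of T2: V = 1487.4 × 1753/1616 = 1613.4 V.
Secondary of T3: V = 1613.4 × 1891/450 = 6780.1 V.
I_load = 6780.1/24400 = 0.27787 A, so P_out = 6780.1 × 0.27787 = 1884.0 W.
All ideal ⇒ P_in = P_out, so I_supply = 1884.0/415 = 4.54 A.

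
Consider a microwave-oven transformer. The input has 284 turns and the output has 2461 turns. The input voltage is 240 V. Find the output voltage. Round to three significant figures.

V_out/V_in = N_out/N_in, so V_out = 240 × 2461/284 = 2080 V.

V_out ≈ 2080 V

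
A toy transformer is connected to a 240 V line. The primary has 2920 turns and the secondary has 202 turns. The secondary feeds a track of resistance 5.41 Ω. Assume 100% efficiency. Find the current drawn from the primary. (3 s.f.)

V_s = V_p × N_s/N_p = 240 × 202/2920 = 16.603 V.
I_s = V_s/R = 16.603/5.41 = 3.0689 A.
For an ideal transformer I_p N_p = I_s N_s, so I_p = 3.0689 × 202/2920 = 0.212 A.

I_p ≈ 0.212 A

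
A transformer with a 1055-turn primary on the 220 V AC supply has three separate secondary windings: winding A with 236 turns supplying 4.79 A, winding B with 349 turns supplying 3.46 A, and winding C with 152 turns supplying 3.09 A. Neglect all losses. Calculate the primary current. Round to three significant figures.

V_A = 220 × 236/1055 = 49.213 V; V_B = 220 × 349/1055 = 72.777 V; V_C = 220 × 152/1055 = 31.697 V.
P_out = V_A I_A + V_B I_B + V_C I_C = 49.213×4.79 + 72.777×3.46 + 31.697×3.09 = 235.73 + 251.81 + 97.943 = 585.48 W.
Ideal ⇒ P_in = P_out, so I_p = P_out/V_p = 585.48/220 = 2.66 A.

I_p ≈ 2.66 A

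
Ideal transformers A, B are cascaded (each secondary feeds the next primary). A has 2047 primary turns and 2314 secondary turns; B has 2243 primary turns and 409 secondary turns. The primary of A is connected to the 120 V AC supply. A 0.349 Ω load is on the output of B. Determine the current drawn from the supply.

Secondary of A: V = 120.00 × 2314/2047 = 135.65 V.
Secondary of B: V = 135.65 × 409/2243 = 24.736 V.
I_load = 24.736/0.349 = 70.875 A, so P_out = 24.736 × 70.875 = 1753.1 W.
All ideal ⇒ P_in = P_out, so I_supply = 1753.1/120 = 14.6 A.

I_supply ≈ 14.6 A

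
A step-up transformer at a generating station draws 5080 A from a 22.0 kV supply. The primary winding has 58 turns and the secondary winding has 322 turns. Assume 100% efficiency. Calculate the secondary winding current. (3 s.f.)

I_s ≈ 915 A

I_s/I_p = N_p/N_s, so I_s = 5080 × 58/322 = 915 A.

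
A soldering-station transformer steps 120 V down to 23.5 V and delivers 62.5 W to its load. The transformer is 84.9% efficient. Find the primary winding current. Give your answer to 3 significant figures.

P_in = P_out/η = 62.5/0.849 = 73.616 W.
I_p = P_in/V_p = 73.616/120 = 0.613 A.

I_p ≈ 0.613 A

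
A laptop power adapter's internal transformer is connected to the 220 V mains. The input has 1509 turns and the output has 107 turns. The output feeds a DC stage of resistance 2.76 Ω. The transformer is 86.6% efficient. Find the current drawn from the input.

V_out = 220 × 107/1509 = 15.600 V.
I_out = V_out/R = 15.600/2.76 = 5.6521 A.
P_out = V_out I_out = 15.600 × 5.6521 = 88.171 W.
P_in = P_out/η = 88.171/0.866 = 101.81 W.
I_in = P_in/V_in = 101.81/220 = 0.463 A.

I_in ≈ 0.463 A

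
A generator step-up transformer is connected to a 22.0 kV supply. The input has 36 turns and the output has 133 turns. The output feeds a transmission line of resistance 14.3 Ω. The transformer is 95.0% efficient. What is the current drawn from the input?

I_in ≈ 22100 A

V_out = 22000 × 133/36 = 81278 V.
I_out = V_out/R = 81278/14.3 = 5683.8 A.
P_out = V_out I_out = 81278 × 5683.8 = 4.6196×10^8 W.
P_in = P_out/η = 4.6196×10^8/0.950 = 4.8628×10^8 W.
I_in = P_in/V_in = 4.8628×10^8/22000 = 22100 A.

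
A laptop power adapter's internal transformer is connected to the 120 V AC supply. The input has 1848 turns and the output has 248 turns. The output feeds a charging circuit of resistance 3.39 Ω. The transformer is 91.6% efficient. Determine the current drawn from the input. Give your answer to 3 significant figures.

V_out = 120 × 248/1848 = 16.104 V.
I_out = V_out/R = 16.104/3.39 = 4.7504 A.
P_out = V_out I_out = 16.104 × 4.7504 = 76.500 W.
P_in = P_out/η = 76.500/0.916 = 83.515 W.
I_in = P_in/V_in = 83.515/120 = 0.696 A.

I_in ≈ 0.696 A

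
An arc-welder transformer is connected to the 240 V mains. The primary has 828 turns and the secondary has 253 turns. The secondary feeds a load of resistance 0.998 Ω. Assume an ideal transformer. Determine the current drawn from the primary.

V_s = V_p × N_s/N_p = 240 × 253/828 = 73.333 V.
I_s = V_s/R = 73.333/0.998 = 73.480 A.
For an ideal transformer I_p N_p = I_s N_s, so I_p = 73.480 × 253/828 = 22.5 A.

I_p ≈ 22.5 A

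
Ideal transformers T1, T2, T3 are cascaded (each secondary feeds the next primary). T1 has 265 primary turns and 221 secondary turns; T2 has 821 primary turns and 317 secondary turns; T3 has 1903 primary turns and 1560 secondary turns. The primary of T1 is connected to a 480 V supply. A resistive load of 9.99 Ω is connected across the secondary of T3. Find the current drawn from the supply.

I_supply ≈ 3.35 A

Secondary of T1: V = 480.00 × 221/265 = 400.30 V.
Secondary of T2: V = 400.30 × 317/821 = 154.56 V.
Secondary of T3: V = 154.56 × 1560/1903 = 126.70 V.
I_load = 126.70/9.99 = 12.683 A, so P_out = 126.70 × 12.683 = 1607.0 W.
All ideal ⇒ P_in = P_out, so I_supply = 1607.0/480 = 3.35 A.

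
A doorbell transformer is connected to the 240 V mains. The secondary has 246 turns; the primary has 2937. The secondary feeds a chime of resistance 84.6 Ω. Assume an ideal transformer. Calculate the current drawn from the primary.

I_p ≈ 0.0199 A

V_s = V_p × N_s/N_p = 240 × 246/2937 = 20.102 V.
I_s = V_s/R = 20.102/84.6 = 0.23761 A.
For an ideal transformer I_p N_p = I_s N_s, so I_p = 0.23761 × 246/2937 = 0.0199 A.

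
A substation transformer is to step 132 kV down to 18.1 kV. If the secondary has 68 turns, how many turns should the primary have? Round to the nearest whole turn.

N_p/N_s = V_p/V_s, so N_p = 68 × 132000/18100 = 495.9 ≈ 496 turns.

N_p = 496 turns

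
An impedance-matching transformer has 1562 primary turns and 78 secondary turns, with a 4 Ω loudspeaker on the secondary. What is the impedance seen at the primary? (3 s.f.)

Z_p ≈ 1600 Ω

Z_p = (N_p/N_s)² × Z_s = (1562/78)² × 4 = 1600 Ω.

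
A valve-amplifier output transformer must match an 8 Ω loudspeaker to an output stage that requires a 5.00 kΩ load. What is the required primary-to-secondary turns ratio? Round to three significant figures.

N_p/N_s ≈ 25.0

Z_p/Z_s = (N_p/N_s)², so N_p/N_s = √(5000/8) = √625 = 25.0.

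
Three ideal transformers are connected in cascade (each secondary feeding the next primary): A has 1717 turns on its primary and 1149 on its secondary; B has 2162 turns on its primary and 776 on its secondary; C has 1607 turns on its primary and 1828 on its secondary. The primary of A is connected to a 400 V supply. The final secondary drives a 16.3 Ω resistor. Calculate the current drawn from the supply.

I_supply ≈ 1.83 A

Secondary of A: V = 400.00 × 1149/1717 = 267.68 V.
Secondary of B: V = 267.68 × 776/2162 = 96.076 V.
Secondary of C: V = 96.076 × 1828/1607 = 109.29 V.
I_load = 109.29/16.3 = 6.7048 A, so P_out = 109.29 × 6.7048 = 732.76 W.
All ideal ⇒ P_in = P_out, so I_supply = 732.76/400 = 1.83 A.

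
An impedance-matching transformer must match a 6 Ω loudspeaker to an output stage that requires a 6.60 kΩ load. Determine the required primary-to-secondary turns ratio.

Z_p/Z_s = (N_p/N_s)², so N_p/N_s = √(6600/6) = √1100 = 33.2.

N_p/N_s ≈ 33.2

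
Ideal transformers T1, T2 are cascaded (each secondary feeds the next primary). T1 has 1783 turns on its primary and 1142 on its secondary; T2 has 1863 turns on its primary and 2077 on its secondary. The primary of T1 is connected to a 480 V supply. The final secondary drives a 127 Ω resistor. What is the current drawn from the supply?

I_supply ≈ 1.93 A

Secondary of T1: V = 480.00 × 1142/1783 = 307.44 V.
Secondary of T2: V = 307.44 × 2077/1863 = 342.75 V.
I_load = 342.75/127 = 2.6988 A, so P_out = 342.75 × 2.6988 = 925.03 W.
All ideal ⇒ P_in = P_out, so I_supply = 925.03/480 = 1.93 A.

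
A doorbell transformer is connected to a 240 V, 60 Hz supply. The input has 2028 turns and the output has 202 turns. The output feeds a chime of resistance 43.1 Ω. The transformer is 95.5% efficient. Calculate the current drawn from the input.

I_in ≈ 0.0578 A

V_out = 240 × 202/2028 = 23.905 V.
I_out = V_out/R = 23.905/43.1 = 0.55465 A.
P_out = V_out I_out = 23.905 × 0.55465 = 13.259 W.
P_in = P_out/η = 13.259/0.955 = 13.884 W.
I_in = P_in/V_in = 13.884/240 = 0.0578 A.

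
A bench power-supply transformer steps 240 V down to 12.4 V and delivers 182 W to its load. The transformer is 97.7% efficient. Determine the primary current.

I_p ≈ 0.776 A

P_in = P_out/η = 182/0.977 = 186.28 W.
I_p = P_in/V_p = 186.28/240 = 0.776 A.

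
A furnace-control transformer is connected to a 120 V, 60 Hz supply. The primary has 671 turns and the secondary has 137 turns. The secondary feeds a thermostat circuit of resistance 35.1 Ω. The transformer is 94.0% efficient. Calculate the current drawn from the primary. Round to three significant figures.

I_p ≈ 0.152 A

V_s = 120 × 137/671 = 24.501 V.
I_s = V_s/R = 24.501/35.1 = 0.69803 A.
P_out = V_s I_s = 24.501 × 0.69803 = 17.102 W.
P_in = P_out/η = 17.102/0.940 = 18.194 W.
I_p = P_in/V_p = 18.194/120 = 0.152 A.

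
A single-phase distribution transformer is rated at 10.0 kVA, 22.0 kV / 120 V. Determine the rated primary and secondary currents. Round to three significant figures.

I_p = S/V_p = 10000/22000 = 0.455 A.
I_s = S/V_s = 10000/120 = 83.3 A.

I_p ≈ 0.455 A, I_s ≈ 83.3 A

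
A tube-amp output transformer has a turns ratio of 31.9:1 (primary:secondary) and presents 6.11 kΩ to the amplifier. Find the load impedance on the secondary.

Z_s = Z_p/(N_p/N_s)² = 6110/31.9² = 6.00 Ω.

Z_s ≈ 6.00 Ω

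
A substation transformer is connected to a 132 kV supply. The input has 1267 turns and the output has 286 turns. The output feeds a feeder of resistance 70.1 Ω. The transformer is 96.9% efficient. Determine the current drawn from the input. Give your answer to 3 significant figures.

V_out = 132000 × 286/1267 = 29796 V.
I_out = V_out/R = 29796/70.1 = 425.06 A.
P_out = V_out I_out = 29796 × 425.06 = 1.2665×10^7 W.
P_in = P_out/η = 1.2665×10^7/0.969 = 1.3070×10^7 W.
I_in = P_in/V_in = 1.3070×10^7/132000 = 99.0 A.

I_in ≈ 99.0 A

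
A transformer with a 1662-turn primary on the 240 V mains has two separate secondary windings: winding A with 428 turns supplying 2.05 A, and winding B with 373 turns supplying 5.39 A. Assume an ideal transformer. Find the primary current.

I_p ≈ 1.74 A

V_A = 240 × 428/1662 = 61.805 V; V_B = 240 × 373/1662 = 53.863 V.
P_out = V_A I_A + V_B I_B = 61.805×2.05 + 53.863×5.39 = 126.70 + 290.32 = 417.02 W.
Ideal ⇒ P_in = P_out, so I_p = P_out/V_p = 417.02/240 = 1.74 A.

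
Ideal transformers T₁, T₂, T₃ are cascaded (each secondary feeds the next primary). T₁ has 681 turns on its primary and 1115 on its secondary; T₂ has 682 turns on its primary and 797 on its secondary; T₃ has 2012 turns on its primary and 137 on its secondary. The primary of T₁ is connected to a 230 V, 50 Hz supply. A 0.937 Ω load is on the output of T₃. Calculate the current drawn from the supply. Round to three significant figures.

I_supply ≈ 4.17 A

After T₁: V = 230.00 × 1115/681 = 376.58 V.
After T₂: V = 376.58 × 797/682 = 440.08 V.
After T₃: V = 440.08 × 137/2012 = 29.966 V.
I_load = 29.966/0.937 = 31.980 A, so P_out = 29.966 × 31.980 = 958.31 W.
All ideal ⇒ P_in = P_out, so I_supply = 958.31/230 = 4.17 A.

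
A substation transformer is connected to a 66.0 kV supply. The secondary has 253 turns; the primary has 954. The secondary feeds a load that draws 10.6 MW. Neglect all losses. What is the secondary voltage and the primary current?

V_s ≈ 17500 V, I_p ≈ 161 A

V_s = V_p × N_s/N_p = 66000 × 253/954 = 17503 V.
I_s = P/V_s = 1.06×10^7/17503 = 605.61 A.
I_p = I_s × N_s/N_p = 605.61 × 253/954 = 161 A.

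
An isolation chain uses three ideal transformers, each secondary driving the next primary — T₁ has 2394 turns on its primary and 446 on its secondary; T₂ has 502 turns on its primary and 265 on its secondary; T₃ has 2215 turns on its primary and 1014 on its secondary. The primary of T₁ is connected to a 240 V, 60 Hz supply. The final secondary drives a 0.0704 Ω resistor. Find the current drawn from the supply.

I_supply ≈ 6.91 A

After T₁: V = 240.00 × 446/2394 = 44.712 V.
After T₂: V = 44.712 × 265/502 = 23.603 V.
After T₃: V = 23.603 × 1014/2215 = 10.805 V.
I_load = 10.805/0.0704 = 153.48 A, so P_out = 10.805 × 153.48 = 1658.4 W.
All ideal ⇒ P_in = P_out, so I_supply = 1658.4/240 = 6.91 A.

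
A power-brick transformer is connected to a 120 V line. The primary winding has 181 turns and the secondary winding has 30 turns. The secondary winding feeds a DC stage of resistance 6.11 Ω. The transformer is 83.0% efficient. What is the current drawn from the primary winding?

I_p ≈ 0.650 A

V_s = 120 × 30/181 = 19.890 V.
I_s = V_s/R = 19.890/6.11 = 3.2552 A.
P_out = V_s I_s = 19.890 × 3.2552 = 64.745 W.
P_in = P_out/η = 64.745/0.830 = 78.006 W.
I_p = P_in/V_p = 78.006/120 = 0.650 A.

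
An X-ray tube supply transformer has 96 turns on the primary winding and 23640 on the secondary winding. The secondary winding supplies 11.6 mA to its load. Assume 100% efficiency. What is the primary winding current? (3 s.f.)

For an ideal transformer I_p/I_s = N_s/N_p, so I_p = 0.0116 × 23640/96 = 2.86 A.

I_p ≈ 2.86 A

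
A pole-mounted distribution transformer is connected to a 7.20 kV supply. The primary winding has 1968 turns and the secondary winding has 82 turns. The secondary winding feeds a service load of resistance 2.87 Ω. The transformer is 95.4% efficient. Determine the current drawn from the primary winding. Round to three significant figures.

I_p ≈ 4.57 A

V_s = 7200 × 82/1968 = 300.00 V.
I_s = V_s/R = 300.00/2.87 = 104.53 A.
P_out = V_s I_s = 300.00 × 104.53 = 31359 W.
P_in = P_out/η = 31359/0.954 = 32871 W.
I_p = P_in/V_p = 32871/7200 = 4.57 A.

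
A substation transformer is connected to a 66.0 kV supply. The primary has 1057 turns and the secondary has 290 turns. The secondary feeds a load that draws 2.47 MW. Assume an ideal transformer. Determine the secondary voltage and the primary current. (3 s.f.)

V_s = V_p × N_s/N_p = 66000 × 290/1057 = 18108 V.
I_s = P/V_s = 2.47×10^6/18108 = 136.40 A.
I_p = I_s × N_s/N_p = 136.40 × 290/1057 = 37.4 A.

V_s ≈ 18100 V, I_p ≈ 37.4 A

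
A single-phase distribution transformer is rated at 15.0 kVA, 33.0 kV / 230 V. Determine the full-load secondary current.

I_s ≈ 65.2 A

I_s = S/V_s = 15000/230 = 65.2 A.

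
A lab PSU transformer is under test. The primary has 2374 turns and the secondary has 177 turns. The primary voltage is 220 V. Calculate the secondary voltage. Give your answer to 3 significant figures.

V_s/V_p = N_s/N_p, so V_s = 220 × 177/2374 = 16.4 V.

V_s ≈ 16.4 V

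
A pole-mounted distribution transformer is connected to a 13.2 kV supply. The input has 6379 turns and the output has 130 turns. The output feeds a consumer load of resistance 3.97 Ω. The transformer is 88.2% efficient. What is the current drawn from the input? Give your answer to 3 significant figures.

I_in ≈ 1.57 A

V_out = 13200 × 130/6379 = 269.01 V.
I_out = V_out/R = 269.01/3.97 = 67.760 A.
P_out = V_out I_out = 269.01 × 67.760 = 18228 W.
P_in = P_out/η = 18228/0.882 = 20667 W.
I_in = P_in/V_in = 20667/13200 = 1.57 A.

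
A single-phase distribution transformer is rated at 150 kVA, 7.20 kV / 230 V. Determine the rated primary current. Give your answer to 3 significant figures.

I_p = S/V_p = 150000/7200 = 20.8 A.

I_p ≈ 20.8 A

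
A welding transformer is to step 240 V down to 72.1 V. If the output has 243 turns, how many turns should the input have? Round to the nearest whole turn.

N_in = 809 turns

N_in/N_out = V_in/V_out, so N_in = 243 × 240/72.1 = 808.9 ≈ 809 turns.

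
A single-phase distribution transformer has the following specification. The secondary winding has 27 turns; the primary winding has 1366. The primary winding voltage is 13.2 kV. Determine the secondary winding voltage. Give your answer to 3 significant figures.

V_s/V_p = N_s/N_p, so V_s = 13200 × 27/1366 = 261 V.

V_s ≈ 261 V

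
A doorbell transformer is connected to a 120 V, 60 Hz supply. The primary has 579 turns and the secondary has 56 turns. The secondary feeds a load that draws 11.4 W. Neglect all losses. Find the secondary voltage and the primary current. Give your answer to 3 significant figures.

V_s = V_p × N_s/N_p = 120 × 56/579 = 11.606 V.
I_s = P/V_s = 11.4/11.606 = 0.98223 A.
I_p = I_s × N_s/N_p = 0.98223 × 56/579 = 0.0950 A.

V_s ≈ 11.6 V, I_p ≈ 0.0950 A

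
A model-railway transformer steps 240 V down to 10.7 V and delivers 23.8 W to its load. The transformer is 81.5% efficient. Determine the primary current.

I_p ≈ 0.122 A

P_in = P_out/η = 23.8/0.815 = 29.202 W.
I_p = P_in/V_p = 29.202/240 = 0.122 A.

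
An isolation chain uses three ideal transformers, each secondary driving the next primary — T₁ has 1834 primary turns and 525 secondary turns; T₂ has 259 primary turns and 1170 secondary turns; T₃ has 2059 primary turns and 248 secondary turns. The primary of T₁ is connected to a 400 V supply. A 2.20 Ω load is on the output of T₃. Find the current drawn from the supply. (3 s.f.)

After T₁: V = 400.00 × 525/1834 = 114.50 V.
After T₂: V = 114.50 × 1170/259 = 517.26 V.
After T₃: V = 517.26 × 248/2059 = 62.302 V.
I_load = 62.302/2.20 = 28.319 A, so P_out = 62.302 × 28.319 = 1764.3 W.
All ideal ⇒ P_in = P_out, so I_supply = 1764.3/400 = 4.41 A.

I_supply ≈ 4.41 A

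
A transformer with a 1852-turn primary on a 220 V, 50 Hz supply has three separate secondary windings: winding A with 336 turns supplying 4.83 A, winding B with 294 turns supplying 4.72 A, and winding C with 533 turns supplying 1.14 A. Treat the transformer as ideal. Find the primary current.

V_A = 220 × 336/1852 = 39.914 V; V_B = 220 × 294/1852 = 34.924 V; V_C = 220 × 533/1852 = 63.315 V.
P_out = V_A I_A + V_B I_B + V_C I_C = 39.914×4.83 + 34.924×4.72 + 63.315×1.14 = 192.78 + 164.84 + 72.179 = 429.81 W.
Ideal ⇒ P_in = P_out, so I_p = P_out/V_p = 429.81/220 = 1.95 A.

I_p ≈ 1.95 A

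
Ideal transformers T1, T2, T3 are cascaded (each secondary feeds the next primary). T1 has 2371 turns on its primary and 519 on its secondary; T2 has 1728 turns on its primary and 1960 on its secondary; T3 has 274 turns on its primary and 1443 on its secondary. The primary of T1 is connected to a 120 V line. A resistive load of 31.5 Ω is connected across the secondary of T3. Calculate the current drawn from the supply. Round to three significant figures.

After T1: V = 120.00 × 519/2371 = 26.267 V.
After T2: V = 26.267 × 1960/1728 = 29.794 V.
After T3: V = 29.794 × 1443/274 = 156.91 V.
I_load = 156.91/31.5 = 4.9812 A, so P_out = 156.91 × 4.9812 = 781.59 W.
All ideal ⇒ P_in = P_out, so I_supply = 781.59/120 = 6.51 A.

I_supply ≈ 6.51 A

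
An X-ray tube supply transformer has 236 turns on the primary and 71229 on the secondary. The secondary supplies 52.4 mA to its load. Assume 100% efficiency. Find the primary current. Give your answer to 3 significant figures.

For an ideal transformer I_p/I_s = N_s/N_p, so I_p = 0.0524 × 71229/236 = 15.8 A.

I_p ≈ 15.8 A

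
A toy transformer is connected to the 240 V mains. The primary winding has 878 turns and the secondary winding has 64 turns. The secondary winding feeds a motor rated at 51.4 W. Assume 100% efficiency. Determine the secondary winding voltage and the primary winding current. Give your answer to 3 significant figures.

V_s = V_p × N_s/N_p = 240 × 64/878 = 17.494 V.
I_s = P/V_s = 51.4/17.494 = 2.9381 A.
I_p = I_s × N_s/N_p = 2.9381 × 64/878 = 0.214 A.

V_s ≈ 17.5 V, I_p ≈ 0.214 A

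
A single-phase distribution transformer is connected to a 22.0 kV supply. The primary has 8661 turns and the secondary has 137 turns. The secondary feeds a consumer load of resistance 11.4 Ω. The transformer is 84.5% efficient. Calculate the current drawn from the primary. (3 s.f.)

V_s = 22000 × 137/8661 = 348.00 V.
I_s = V_s/R = 348.00/11.4 = 30.526 A.
P_out = V_s I_s = 348.00 × 30.526 = 10623 W.
P_in = P_out/η = 10623/0.845 = 12572 W.
I_p = P_in/V_p = 12572/22000 = 0.571 A.

I_p ≈ 0.571 A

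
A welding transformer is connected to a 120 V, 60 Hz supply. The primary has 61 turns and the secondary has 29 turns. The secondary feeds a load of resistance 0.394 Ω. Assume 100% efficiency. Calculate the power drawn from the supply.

P ≈ 8260 W

V_s = V_p × N_s/N_p = 120 × 29/61 = 57.049 V.
I_s = V_s/R = 57.049/0.394 = 144.79 A.
I_p = I_s × N_s/N_p = 144.79 × 29/61 = 68.837 A.
P = V_p I_p = 120 × 68.837 = 8260 W.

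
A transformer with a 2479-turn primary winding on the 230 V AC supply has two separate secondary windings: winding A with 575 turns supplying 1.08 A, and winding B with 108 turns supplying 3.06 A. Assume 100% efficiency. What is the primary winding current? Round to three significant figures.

V_A = 230 × 575/2479 = 53.348 V; V_B = 230 × 108/2479 = 10.020 V.
P_out = V_A I_A + V_B I_B = 53.348×1.08 + 10.020×3.06 = 57.616 + 30.662 = 88.278 W.
Ideal ⇒ P_in = P_out, so I_p = P_out/V_p = 88.278/230 = 0.384 A.

I_p ≈ 0.384 A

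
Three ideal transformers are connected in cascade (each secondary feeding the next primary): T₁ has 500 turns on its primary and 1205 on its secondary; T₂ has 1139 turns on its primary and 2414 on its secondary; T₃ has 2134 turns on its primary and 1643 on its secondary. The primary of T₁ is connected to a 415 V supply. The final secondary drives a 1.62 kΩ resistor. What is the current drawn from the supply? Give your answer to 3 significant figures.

After T₁: V = 415.00 × 1205/500 = 1000.1 V.
After T₂: V = 1000.1 × 2414/1139 = 2119.7 V.
After T₃: V = 2119.7 × 1643/2134 = 1632.0 V.
I_load = 1632.0/1620 = 1.0074 A, so P_out = 1632.0 × 1.0074 = 1644.1 W.
All ideal ⇒ P_in = P_out, so I_supply = 1644.1/415 = 3.96 A.

I_supply ≈ 3.96 A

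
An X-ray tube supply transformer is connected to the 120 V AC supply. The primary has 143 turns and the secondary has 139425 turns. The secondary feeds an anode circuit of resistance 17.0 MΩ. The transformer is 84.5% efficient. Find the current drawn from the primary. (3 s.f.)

I_p ≈ 7.94 A

V_s = 120 × 139425/143 = 117000 V.
I_s = V_s/R = 117000/(1.70×10^7) = 0.0068824 A.
P_out = V_s I_s = 117000 × 0.0068824 = 805.24 W.
P_in = P_out/η = 805.24/0.845 = 952.94 W.
I_p = P_in/V_p = 952.94/120 = 7.94 A.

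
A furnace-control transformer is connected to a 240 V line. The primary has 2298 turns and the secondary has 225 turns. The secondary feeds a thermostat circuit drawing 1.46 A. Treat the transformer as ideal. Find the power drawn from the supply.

I_p = I_s × N_s/N_p = 1.46 × 225/2298 = 0.14295 A.
P = V_p I_p = 240 × 0.14295 = 34.3 W.

P ≈ 34.3 W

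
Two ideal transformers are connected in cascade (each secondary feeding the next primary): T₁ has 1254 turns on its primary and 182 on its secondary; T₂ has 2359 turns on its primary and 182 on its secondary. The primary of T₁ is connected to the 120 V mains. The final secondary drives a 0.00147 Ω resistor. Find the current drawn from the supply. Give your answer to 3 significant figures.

I_supply ≈ 10.2 A

After T₁: V = 120.00 × 182/1254 = 17.416 V.
After T₂: V = 17.416 × 182/2359 = 1.3437 V.
I_load = 1.3437/0.00147 = 914.07 A, so P_out = 1.3437 × 914.07 = 1228.2 W.
All ideal ⇒ P_in = P_out, so I_supply = 1228.2/120 = 10.2 A.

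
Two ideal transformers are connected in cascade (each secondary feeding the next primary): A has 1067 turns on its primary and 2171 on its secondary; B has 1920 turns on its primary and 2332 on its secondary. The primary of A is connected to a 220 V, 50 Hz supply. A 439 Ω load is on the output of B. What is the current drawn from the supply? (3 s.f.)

Secondary of A: V = 220.00 × 2171/1067 = 447.63 V.
Secondary of B: V = 447.63 × 2332/1920 = 543.68 V.
I_load = 543.68/439 = 1.2385 A, so P_out = 543.68 × 1.2385 = 673.33 W.
All ideal ⇒ P_in = P_out, so I_supply = 673.33/220 = 3.06 A.

I_supply ≈ 3.06 A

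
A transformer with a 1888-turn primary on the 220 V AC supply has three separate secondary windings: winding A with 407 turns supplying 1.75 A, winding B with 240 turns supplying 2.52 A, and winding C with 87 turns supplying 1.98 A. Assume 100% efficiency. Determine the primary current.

V_A = 220 × 407/1888 = 47.426 V; V_B = 220 × 240/1888 = 27.966 V; V_C = 220 × 87/1888 = 10.138 V.
P_out = V_A I_A + V_B I_B + V_C I_C = 47.426×1.75 + 27.966×2.52 + 10.138×1.98 = 82.995 + 70.475 + 20.073 = 173.54 W.
Ideal ⇒ P_in = P_out, so I_p = P_out/V_p = 173.54/220 = 0.789 A.

I_p ≈ 0.789 A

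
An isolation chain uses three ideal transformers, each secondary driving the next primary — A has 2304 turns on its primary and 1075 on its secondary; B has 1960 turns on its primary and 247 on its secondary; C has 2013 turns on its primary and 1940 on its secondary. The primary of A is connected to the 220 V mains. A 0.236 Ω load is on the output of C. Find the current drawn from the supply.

I_supply ≈ 2.99 A

Secondary of A: V = 220.00 × 1075/2304 = 102.65 V.
Secondary of B: V = 102.65 × 247/1960 = 12.936 V.
Secondary of C: V = 12.936 × 1940/2013 = 12.467 V.
I_load = 12.467/0.236 = 52.825 A, so P_out = 12.467 × 52.825 = 658.54 W.
All ideal ⇒ P_in = P_out, so I_supply = 658.54/220 = 2.99 A.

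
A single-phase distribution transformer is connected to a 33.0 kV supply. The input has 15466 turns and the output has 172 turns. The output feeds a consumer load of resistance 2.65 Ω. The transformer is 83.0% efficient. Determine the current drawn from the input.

I_in ≈ 1.86 A

V_out = 33000 × 172/15466 = 367.00 V.
I_out = V_out/R = 367.00/2.65 = 138.49 A.
P_out = V_out I_out = 367.00 × 138.49 = 50826 W.
P_in = P_out/η = 50826/0.830 = 61236 W.
I_in = P_in/V_in = 61236/33000 = 1.86 A.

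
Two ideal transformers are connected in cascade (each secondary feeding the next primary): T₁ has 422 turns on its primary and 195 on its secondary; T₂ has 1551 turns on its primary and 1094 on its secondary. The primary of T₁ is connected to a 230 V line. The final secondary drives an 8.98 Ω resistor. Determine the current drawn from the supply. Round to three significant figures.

Secondary of T₁: V = 230.00 × 195/422 = 106.28 V.
Secondary of T₂: V = 106.28 × 1094/1551 = 74.964 V.
I_load = 74.964/8.98 = 8.3479 A, so P_out = 74.964 × 8.3479 = 625.80 W.
All ideal ⇒ P_in = P_out, so I_supply = 625.80/230 = 2.72 A.

I_supply ≈ 2.72 A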